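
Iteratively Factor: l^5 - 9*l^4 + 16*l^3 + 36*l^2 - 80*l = (l)*(l^4 - 9*l^3 + 16*l^2 + 36*l - 80) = l*(l + 2)*(l^3 - 11*l^2 + 38*l - 40) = l*(l - 2)*(l + 2)*(l^2 - 9*l + 20) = l*(l - 4)*(l - 2)*(l + 2)*(l - 5)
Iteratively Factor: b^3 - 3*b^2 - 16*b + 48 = (b + 4)*(b^2 - 7*b + 12) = (b - 3)*(b + 4)*(b - 4)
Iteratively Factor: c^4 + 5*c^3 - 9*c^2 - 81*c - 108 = (c + 3)*(c^3 + 2*c^2 - 15*c - 36) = (c - 4)*(c + 3)*(c^2 + 6*c + 9) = (c - 4)*(c + 3)^2*(c + 3)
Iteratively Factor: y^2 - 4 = (y + 2)*(y - 2)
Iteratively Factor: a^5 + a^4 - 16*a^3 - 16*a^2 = (a + 4)*(a^4 - 3*a^3 - 4*a^2) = (a + 1)*(a + 4)*(a^3 - 4*a^2) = a*(a + 1)*(a + 4)*(a^2 - 4*a) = a*(a - 4)*(a + 1)*(a + 4)*(a)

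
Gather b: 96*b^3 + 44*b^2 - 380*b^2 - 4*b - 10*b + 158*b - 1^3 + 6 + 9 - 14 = 96*b^3 - 336*b^2 + 144*b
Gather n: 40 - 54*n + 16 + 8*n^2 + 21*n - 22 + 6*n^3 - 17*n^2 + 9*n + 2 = 6*n^3 - 9*n^2 - 24*n + 36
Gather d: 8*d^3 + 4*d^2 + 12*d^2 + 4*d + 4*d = 8*d^3 + 16*d^2 + 8*d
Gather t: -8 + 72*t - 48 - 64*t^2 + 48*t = -64*t^2 + 120*t - 56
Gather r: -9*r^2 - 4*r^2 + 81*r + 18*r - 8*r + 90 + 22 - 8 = -13*r^2 + 91*r + 104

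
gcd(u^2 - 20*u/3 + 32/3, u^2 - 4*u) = u - 4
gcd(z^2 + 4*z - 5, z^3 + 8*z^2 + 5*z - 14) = z - 1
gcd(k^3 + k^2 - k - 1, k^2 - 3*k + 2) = k - 1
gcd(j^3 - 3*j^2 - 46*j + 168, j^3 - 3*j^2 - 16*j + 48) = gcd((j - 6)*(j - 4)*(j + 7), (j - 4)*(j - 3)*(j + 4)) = j - 4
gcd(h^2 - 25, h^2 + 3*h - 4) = 1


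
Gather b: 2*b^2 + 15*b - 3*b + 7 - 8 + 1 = 2*b^2 + 12*b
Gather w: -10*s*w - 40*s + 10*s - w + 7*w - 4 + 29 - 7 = -30*s + w*(6 - 10*s) + 18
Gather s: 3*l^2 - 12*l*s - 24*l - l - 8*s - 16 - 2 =3*l^2 - 25*l + s*(-12*l - 8) - 18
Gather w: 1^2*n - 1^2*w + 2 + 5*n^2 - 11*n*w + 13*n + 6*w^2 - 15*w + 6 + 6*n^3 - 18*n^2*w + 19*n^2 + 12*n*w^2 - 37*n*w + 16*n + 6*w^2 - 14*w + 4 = 6*n^3 + 24*n^2 + 30*n + w^2*(12*n + 12) + w*(-18*n^2 - 48*n - 30) + 12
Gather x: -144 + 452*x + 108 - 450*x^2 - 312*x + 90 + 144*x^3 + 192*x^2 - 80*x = 144*x^3 - 258*x^2 + 60*x + 54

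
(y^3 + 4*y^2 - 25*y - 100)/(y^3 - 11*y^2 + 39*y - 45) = (y^2 + 9*y + 20)/(y^2 - 6*y + 9)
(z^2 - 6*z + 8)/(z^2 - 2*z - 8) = (z - 2)/(z + 2)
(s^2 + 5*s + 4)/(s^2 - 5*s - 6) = (s + 4)/(s - 6)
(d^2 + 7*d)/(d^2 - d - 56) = d/(d - 8)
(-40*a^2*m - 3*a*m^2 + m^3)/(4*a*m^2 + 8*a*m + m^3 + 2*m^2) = (-40*a^2 - 3*a*m + m^2)/(4*a*m + 8*a + m^2 + 2*m)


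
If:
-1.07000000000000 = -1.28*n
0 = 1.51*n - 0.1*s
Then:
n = 0.84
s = 12.62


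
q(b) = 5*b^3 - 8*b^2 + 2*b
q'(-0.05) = 2.84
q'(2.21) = 39.90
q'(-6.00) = 638.00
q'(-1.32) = 49.26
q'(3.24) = 107.62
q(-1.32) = -28.08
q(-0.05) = -0.12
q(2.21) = 19.32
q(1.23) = -0.34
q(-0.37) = -2.09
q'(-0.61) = 17.34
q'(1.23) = 5.01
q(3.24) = 92.56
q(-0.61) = -5.33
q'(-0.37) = 9.97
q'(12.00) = 1970.00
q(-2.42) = -122.55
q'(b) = 15*b^2 - 16*b + 2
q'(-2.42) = 128.57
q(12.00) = 7512.00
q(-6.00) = -1380.00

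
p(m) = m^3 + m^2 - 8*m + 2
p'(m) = 3*m^2 + 2*m - 8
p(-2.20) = 13.79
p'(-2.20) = 2.12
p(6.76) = 302.53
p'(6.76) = 142.61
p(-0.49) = 6.04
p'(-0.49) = -8.26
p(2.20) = -0.11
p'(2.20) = 10.92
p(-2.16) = 13.87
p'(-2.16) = 1.68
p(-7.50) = -303.62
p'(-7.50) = 145.75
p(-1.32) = 12.00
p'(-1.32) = -5.41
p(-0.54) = 6.45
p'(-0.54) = -8.21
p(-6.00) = -130.00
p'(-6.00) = 88.00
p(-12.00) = -1486.00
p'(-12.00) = 400.00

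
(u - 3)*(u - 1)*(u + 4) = u^3 - 13*u + 12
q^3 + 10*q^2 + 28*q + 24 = (q + 2)^2*(q + 6)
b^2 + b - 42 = (b - 6)*(b + 7)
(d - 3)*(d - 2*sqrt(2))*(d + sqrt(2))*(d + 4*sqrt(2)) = d^4 - 3*d^3 + 3*sqrt(2)*d^3 - 9*sqrt(2)*d^2 - 12*d^2 - 16*sqrt(2)*d + 36*d + 48*sqrt(2)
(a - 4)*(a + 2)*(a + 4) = a^3 + 2*a^2 - 16*a - 32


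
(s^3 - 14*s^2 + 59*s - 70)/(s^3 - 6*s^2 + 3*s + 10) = (s - 7)/(s + 1)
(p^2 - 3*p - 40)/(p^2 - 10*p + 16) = (p + 5)/(p - 2)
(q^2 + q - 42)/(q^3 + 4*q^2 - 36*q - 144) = (q + 7)/(q^2 + 10*q + 24)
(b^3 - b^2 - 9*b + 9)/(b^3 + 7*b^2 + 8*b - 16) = (b^2 - 9)/(b^2 + 8*b + 16)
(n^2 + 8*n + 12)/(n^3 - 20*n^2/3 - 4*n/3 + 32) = 3*(n + 6)/(3*n^2 - 26*n + 48)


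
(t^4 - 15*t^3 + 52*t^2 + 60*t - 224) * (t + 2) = t^5 - 13*t^4 + 22*t^3 + 164*t^2 - 104*t - 448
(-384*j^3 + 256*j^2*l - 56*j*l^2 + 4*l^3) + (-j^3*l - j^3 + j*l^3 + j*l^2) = -j^3*l - 385*j^3 + 256*j^2*l + j*l^3 - 55*j*l^2 + 4*l^3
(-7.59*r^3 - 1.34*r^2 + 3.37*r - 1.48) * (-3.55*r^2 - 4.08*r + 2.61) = 26.9445*r^5 + 35.7242*r^4 - 26.3062*r^3 - 11.993*r^2 + 14.8341*r - 3.8628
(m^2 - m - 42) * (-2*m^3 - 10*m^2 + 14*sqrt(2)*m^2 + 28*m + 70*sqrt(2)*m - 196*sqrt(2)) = -2*m^5 - 8*m^4 + 14*sqrt(2)*m^4 + 56*sqrt(2)*m^3 + 122*m^3 - 854*sqrt(2)*m^2 + 392*m^2 - 2744*sqrt(2)*m - 1176*m + 8232*sqrt(2)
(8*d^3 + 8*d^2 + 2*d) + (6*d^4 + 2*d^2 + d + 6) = 6*d^4 + 8*d^3 + 10*d^2 + 3*d + 6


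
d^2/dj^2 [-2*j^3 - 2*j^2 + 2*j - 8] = -12*j - 4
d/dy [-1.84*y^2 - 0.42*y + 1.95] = -3.68*y - 0.42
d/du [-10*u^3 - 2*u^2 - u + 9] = -30*u^2 - 4*u - 1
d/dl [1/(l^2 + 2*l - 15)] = 2*(-l - 1)/(l^2 + 2*l - 15)^2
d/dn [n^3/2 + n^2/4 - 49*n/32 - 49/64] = 3*n^2/2 + n/2 - 49/32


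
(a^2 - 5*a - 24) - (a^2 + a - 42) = 18 - 6*a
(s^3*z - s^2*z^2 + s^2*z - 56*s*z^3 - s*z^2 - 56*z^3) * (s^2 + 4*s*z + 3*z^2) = s^5*z + 3*s^4*z^2 + s^4*z - 57*s^3*z^3 + 3*s^3*z^2 - 227*s^2*z^4 - 57*s^2*z^3 - 168*s*z^5 - 227*s*z^4 - 168*z^5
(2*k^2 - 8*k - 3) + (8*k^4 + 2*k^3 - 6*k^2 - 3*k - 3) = 8*k^4 + 2*k^3 - 4*k^2 - 11*k - 6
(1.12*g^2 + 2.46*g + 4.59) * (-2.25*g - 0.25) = -2.52*g^3 - 5.815*g^2 - 10.9425*g - 1.1475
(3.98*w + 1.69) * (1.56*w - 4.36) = 6.2088*w^2 - 14.7164*w - 7.3684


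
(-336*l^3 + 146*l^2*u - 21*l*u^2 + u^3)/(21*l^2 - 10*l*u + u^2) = (48*l^2 - 14*l*u + u^2)/(-3*l + u)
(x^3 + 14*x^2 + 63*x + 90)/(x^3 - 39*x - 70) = (x^2 + 9*x + 18)/(x^2 - 5*x - 14)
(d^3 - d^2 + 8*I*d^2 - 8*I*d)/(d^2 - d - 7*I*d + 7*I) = d*(d + 8*I)/(d - 7*I)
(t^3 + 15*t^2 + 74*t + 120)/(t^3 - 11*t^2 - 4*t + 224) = (t^2 + 11*t + 30)/(t^2 - 15*t + 56)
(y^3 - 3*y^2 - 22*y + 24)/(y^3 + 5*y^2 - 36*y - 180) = (y^2 + 3*y - 4)/(y^2 + 11*y + 30)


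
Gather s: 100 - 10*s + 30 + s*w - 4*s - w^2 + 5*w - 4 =s*(w - 14) - w^2 + 5*w + 126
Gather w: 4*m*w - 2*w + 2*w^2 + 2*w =4*m*w + 2*w^2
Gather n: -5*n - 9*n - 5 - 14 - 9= -14*n - 28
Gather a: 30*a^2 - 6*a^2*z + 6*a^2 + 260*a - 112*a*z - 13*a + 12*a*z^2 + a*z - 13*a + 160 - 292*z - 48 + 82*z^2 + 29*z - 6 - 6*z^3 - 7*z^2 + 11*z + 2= a^2*(36 - 6*z) + a*(12*z^2 - 111*z + 234) - 6*z^3 + 75*z^2 - 252*z + 108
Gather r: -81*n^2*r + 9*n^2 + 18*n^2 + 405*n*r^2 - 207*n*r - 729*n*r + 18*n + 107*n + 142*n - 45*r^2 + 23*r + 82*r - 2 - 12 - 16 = 27*n^2 + 267*n + r^2*(405*n - 45) + r*(-81*n^2 - 936*n + 105) - 30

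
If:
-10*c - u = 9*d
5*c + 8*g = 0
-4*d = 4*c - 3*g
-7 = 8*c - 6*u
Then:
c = 112/181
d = -329/362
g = -70/181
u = 721/362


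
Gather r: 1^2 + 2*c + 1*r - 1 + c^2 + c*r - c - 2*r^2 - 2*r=c^2 + c - 2*r^2 + r*(c - 1)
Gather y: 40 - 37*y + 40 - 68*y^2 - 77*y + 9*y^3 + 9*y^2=9*y^3 - 59*y^2 - 114*y + 80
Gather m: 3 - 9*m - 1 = 2 - 9*m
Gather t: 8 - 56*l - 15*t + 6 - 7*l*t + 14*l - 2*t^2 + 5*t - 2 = -42*l - 2*t^2 + t*(-7*l - 10) + 12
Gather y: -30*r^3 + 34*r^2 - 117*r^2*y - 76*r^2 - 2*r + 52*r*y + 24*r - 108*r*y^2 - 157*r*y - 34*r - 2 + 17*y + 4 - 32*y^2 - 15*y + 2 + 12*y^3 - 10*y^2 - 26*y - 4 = -30*r^3 - 42*r^2 - 12*r + 12*y^3 + y^2*(-108*r - 42) + y*(-117*r^2 - 105*r - 24)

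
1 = 1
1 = 1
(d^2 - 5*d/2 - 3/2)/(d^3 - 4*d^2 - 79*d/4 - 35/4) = 2*(d - 3)/(2*d^2 - 9*d - 35)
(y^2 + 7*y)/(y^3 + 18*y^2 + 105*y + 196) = y/(y^2 + 11*y + 28)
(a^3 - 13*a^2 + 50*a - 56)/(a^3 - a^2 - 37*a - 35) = (a^2 - 6*a + 8)/(a^2 + 6*a + 5)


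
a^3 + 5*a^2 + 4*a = a*(a + 1)*(a + 4)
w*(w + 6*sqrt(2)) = w^2 + 6*sqrt(2)*w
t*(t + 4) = t^2 + 4*t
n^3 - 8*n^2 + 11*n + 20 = (n - 5)*(n - 4)*(n + 1)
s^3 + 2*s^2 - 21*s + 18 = (s - 3)*(s - 1)*(s + 6)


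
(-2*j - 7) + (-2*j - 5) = -4*j - 12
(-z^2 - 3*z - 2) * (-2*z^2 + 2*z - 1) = 2*z^4 + 4*z^3 - z^2 - z + 2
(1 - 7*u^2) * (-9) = 63*u^2 - 9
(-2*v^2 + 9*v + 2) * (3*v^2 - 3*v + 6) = -6*v^4 + 33*v^3 - 33*v^2 + 48*v + 12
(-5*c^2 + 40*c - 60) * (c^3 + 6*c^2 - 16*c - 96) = -5*c^5 + 10*c^4 + 260*c^3 - 520*c^2 - 2880*c + 5760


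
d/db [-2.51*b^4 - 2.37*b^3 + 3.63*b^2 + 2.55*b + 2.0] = -10.04*b^3 - 7.11*b^2 + 7.26*b + 2.55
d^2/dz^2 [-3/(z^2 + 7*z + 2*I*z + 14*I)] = 6*(z^2 + 7*z + 2*I*z - (2*z + 7 + 2*I)^2 + 14*I)/(z^2 + 7*z + 2*I*z + 14*I)^3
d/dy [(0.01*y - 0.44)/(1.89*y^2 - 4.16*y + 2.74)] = (-0.0189*y^2 + 1.6632*y - 1.803)/(3.5721*y^4 - 15.7248*y^3 + 27.6628*y^2 - 22.7968*y + 7.5076)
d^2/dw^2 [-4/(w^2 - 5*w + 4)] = 8*(w^2 - 5*w - (2*w - 5)^2 + 4)/(w^2 - 5*w + 4)^3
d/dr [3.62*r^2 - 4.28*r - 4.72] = 7.24*r - 4.28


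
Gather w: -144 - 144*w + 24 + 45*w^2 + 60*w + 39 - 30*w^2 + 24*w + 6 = 15*w^2 - 60*w - 75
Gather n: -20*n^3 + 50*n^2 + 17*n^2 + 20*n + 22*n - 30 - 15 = -20*n^3 + 67*n^2 + 42*n - 45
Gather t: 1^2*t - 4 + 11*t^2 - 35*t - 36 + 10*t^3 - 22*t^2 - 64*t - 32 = 10*t^3 - 11*t^2 - 98*t - 72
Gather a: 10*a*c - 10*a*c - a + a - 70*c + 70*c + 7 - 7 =0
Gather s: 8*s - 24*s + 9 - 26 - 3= -16*s - 20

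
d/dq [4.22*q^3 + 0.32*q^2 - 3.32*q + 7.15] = 12.66*q^2 + 0.64*q - 3.32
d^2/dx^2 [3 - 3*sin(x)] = 3*sin(x)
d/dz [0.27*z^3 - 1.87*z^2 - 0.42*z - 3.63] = 0.81*z^2 - 3.74*z - 0.42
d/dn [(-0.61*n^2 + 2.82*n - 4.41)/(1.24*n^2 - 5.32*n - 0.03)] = (-0.2516*n^2 + 10.9734*n - 23.5458)/(1.5376*n^4 - 13.1936*n^3 + 28.228*n^2 + 0.3192*n + 0.0009)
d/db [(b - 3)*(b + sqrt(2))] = 2*b - 3 + sqrt(2)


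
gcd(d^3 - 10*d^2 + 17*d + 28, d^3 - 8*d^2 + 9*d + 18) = d + 1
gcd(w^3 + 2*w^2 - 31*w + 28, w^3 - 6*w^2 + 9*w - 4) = w^2 - 5*w + 4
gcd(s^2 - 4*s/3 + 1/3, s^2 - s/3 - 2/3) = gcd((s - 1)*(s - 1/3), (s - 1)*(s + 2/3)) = s - 1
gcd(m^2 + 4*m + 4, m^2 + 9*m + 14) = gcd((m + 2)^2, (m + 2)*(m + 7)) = m + 2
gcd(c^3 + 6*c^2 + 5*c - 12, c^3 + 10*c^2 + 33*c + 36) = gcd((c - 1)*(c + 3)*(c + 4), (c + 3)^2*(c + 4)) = c^2 + 7*c + 12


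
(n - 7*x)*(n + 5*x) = n^2 - 2*n*x - 35*x^2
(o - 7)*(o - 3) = o^2 - 10*o + 21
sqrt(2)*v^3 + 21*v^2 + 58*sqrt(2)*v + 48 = (v + 4*sqrt(2))*(v + 6*sqrt(2))*(sqrt(2)*v + 1)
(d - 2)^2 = d^2 - 4*d + 4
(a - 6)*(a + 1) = a^2 - 5*a - 6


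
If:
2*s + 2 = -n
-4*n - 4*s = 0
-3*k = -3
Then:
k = 1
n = 2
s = -2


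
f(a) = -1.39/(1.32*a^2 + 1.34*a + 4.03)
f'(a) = -1.39*(-2.64*a - 1.34)/(1.32*a^2 + 1.34*a + 4.03)^2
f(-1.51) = -0.28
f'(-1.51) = -0.15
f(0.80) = -0.23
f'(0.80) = 0.14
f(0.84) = -0.23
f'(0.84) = 0.13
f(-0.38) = -0.37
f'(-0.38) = 0.03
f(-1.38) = -0.30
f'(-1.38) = -0.15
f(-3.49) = -0.09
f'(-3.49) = -0.05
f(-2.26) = -0.18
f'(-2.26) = -0.11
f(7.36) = -0.02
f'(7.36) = 0.00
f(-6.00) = -0.03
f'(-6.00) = -0.01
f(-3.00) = -0.12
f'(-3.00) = -0.06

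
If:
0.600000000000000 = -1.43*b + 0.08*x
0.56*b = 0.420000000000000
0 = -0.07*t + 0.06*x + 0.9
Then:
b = 0.75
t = 30.78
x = 20.91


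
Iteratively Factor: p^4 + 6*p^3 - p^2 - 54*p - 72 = (p - 3)*(p^3 + 9*p^2 + 26*p + 24) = (p - 3)*(p + 2)*(p^2 + 7*p + 12) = (p - 3)*(p + 2)*(p + 3)*(p + 4)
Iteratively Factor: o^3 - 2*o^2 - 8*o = (o)*(o^2 - 2*o - 8) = o*(o + 2)*(o - 4)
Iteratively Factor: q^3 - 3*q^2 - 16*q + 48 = (q + 4)*(q^2 - 7*q + 12) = (q - 3)*(q + 4)*(q - 4)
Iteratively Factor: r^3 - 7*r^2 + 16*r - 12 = (r - 3)*(r^2 - 4*r + 4) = (r - 3)*(r - 2)*(r - 2)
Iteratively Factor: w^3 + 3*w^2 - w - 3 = (w + 1)*(w^2 + 2*w - 3) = (w + 1)*(w + 3)*(w - 1)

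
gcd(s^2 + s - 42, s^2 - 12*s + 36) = s - 6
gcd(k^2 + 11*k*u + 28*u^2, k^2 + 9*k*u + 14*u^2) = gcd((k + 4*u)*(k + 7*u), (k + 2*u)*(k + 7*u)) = k + 7*u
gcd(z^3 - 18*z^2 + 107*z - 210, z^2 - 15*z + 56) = z - 7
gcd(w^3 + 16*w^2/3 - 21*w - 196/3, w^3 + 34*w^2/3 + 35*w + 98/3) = w^2 + 28*w/3 + 49/3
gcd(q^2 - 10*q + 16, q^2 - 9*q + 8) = q - 8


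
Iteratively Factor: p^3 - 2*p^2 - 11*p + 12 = (p - 4)*(p^2 + 2*p - 3) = (p - 4)*(p - 1)*(p + 3)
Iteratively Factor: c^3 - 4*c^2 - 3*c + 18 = (c + 2)*(c^2 - 6*c + 9) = (c - 3)*(c + 2)*(c - 3)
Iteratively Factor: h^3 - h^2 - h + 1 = (h + 1)*(h^2 - 2*h + 1) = (h - 1)*(h + 1)*(h - 1)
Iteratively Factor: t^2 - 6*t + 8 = (t - 4)*(t - 2)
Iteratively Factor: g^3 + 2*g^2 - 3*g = (g - 1)*(g^2 + 3*g) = (g - 1)*(g + 3)*(g)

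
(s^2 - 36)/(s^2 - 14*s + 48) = (s + 6)/(s - 8)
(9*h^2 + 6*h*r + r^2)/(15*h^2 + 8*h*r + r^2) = (3*h + r)/(5*h + r)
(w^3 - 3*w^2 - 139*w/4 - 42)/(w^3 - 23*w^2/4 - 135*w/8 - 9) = 2*(2*w + 7)/(4*w + 3)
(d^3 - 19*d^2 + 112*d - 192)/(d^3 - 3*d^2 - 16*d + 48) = (d^2 - 16*d + 64)/(d^2 - 16)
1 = 1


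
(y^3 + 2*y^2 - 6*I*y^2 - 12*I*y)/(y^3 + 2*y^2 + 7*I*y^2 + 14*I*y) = (y - 6*I)/(y + 7*I)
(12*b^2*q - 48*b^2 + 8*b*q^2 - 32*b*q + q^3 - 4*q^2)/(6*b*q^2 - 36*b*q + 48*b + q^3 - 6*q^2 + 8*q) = (2*b + q)/(q - 2)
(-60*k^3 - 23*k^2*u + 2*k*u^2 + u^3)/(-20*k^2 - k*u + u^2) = 3*k + u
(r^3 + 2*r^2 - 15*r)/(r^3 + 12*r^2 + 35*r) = (r - 3)/(r + 7)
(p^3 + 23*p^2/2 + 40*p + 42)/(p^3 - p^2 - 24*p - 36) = (p^2 + 19*p/2 + 21)/(p^2 - 3*p - 18)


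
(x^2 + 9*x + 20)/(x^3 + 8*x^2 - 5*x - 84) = (x + 5)/(x^2 + 4*x - 21)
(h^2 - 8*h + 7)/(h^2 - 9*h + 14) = (h - 1)/(h - 2)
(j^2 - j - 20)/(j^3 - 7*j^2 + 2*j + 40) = (j + 4)/(j^2 - 2*j - 8)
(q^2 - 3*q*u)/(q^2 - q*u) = (q - 3*u)/(q - u)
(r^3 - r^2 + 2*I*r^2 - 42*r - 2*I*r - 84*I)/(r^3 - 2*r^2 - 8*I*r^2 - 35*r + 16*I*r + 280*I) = (r^2 + 2*r*(3 + I) + 12*I)/(r^2 + r*(5 - 8*I) - 40*I)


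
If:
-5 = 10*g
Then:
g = -1/2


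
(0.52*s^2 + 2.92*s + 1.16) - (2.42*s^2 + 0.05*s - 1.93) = -1.9*s^2 + 2.87*s + 3.09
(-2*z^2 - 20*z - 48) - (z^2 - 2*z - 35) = -3*z^2 - 18*z - 13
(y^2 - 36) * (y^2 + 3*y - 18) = y^4 + 3*y^3 - 54*y^2 - 108*y + 648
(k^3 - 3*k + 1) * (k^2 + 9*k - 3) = k^5 + 9*k^4 - 6*k^3 - 26*k^2 + 18*k - 3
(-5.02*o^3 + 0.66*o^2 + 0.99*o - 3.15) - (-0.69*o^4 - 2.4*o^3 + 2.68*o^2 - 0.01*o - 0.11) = 0.69*o^4 - 2.62*o^3 - 2.02*o^2 + 1.0*o - 3.04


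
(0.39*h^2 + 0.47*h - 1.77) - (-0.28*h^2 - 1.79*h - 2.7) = 0.67*h^2 + 2.26*h + 0.93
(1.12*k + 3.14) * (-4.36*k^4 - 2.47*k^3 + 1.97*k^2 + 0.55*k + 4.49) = -4.8832*k^5 - 16.4568*k^4 - 5.5494*k^3 + 6.8018*k^2 + 6.7558*k + 14.0986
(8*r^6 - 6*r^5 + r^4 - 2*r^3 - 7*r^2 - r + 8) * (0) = 0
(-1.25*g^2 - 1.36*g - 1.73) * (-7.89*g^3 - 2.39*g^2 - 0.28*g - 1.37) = 9.8625*g^5 + 13.7179*g^4 + 17.2501*g^3 + 6.228*g^2 + 2.3476*g + 2.3701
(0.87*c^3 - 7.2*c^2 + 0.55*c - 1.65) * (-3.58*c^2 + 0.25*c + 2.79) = -3.1146*c^5 + 25.9935*c^4 - 1.3417*c^3 - 14.0435*c^2 + 1.122*c - 4.6035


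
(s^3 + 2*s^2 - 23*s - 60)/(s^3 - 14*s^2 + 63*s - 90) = (s^2 + 7*s + 12)/(s^2 - 9*s + 18)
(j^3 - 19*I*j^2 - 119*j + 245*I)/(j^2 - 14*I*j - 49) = j - 5*I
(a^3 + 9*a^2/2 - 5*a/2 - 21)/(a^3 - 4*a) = (2*a^2 + 13*a + 21)/(2*a*(a + 2))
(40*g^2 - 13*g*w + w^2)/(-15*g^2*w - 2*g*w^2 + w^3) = (-8*g + w)/(w*(3*g + w))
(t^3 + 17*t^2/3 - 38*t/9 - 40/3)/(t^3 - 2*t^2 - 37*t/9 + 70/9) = (3*t^2 + 22*t + 24)/(3*t^2 - t - 14)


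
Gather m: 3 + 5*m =5*m + 3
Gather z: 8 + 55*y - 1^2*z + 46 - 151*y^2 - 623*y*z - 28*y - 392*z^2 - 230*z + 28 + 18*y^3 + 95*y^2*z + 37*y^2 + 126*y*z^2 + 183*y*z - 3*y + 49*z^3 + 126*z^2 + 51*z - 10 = 18*y^3 - 114*y^2 + 24*y + 49*z^3 + z^2*(126*y - 266) + z*(95*y^2 - 440*y - 180) + 72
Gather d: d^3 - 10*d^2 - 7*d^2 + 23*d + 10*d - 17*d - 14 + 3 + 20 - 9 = d^3 - 17*d^2 + 16*d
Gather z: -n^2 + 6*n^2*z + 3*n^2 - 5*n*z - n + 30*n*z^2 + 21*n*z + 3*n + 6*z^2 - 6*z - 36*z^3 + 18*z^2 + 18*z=2*n^2 + 2*n - 36*z^3 + z^2*(30*n + 24) + z*(6*n^2 + 16*n + 12)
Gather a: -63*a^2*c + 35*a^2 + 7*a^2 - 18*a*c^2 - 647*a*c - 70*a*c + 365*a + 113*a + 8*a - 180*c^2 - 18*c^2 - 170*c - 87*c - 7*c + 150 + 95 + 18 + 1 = a^2*(42 - 63*c) + a*(-18*c^2 - 717*c + 486) - 198*c^2 - 264*c + 264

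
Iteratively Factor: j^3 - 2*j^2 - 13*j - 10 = (j + 1)*(j^2 - 3*j - 10) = (j + 1)*(j + 2)*(j - 5)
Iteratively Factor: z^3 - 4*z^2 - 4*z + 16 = (z - 4)*(z^2 - 4) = (z - 4)*(z - 2)*(z + 2)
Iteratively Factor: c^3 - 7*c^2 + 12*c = (c - 4)*(c^2 - 3*c) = (c - 4)*(c - 3)*(c)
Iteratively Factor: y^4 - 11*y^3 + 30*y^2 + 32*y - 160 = (y - 4)*(y^3 - 7*y^2 + 2*y + 40) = (y - 4)*(y + 2)*(y^2 - 9*y + 20) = (y - 5)*(y - 4)*(y + 2)*(y - 4)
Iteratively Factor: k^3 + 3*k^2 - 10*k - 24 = (k + 4)*(k^2 - k - 6) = (k + 2)*(k + 4)*(k - 3)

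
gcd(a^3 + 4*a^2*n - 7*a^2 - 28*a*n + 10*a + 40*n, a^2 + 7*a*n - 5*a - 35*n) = a - 5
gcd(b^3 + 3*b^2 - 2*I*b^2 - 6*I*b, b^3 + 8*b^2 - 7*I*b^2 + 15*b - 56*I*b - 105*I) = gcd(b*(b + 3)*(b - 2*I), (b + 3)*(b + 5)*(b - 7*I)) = b + 3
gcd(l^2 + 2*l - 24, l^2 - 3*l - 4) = l - 4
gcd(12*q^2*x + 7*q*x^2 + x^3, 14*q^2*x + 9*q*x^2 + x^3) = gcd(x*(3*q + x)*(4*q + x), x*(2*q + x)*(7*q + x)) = x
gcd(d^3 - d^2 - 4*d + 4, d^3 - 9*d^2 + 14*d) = d - 2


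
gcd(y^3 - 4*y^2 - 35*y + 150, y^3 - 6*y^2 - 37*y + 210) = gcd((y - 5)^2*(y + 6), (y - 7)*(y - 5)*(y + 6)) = y^2 + y - 30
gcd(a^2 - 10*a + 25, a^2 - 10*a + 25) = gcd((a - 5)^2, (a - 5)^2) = a^2 - 10*a + 25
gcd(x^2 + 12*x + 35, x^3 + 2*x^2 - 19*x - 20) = x + 5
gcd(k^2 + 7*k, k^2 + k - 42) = k + 7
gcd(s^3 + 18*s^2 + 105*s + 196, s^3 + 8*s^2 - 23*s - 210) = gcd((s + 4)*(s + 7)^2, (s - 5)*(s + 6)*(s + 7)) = s + 7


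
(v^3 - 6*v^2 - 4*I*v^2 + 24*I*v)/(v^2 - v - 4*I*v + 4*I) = v*(v - 6)/(v - 1)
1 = 1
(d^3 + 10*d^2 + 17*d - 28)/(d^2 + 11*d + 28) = d - 1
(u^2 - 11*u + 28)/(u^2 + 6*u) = (u^2 - 11*u + 28)/(u*(u + 6))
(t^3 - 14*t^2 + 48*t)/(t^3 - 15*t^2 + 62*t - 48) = t/(t - 1)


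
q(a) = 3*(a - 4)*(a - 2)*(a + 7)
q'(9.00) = 681.00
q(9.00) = 1680.00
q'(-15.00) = 1833.00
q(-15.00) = -7752.00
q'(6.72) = 344.75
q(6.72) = 528.43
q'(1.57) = -70.40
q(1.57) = 26.86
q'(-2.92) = -42.78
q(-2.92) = 416.73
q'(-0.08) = -102.42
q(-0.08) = 176.18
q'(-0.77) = -101.28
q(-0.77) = 246.95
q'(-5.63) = 149.49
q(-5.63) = 301.99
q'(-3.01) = -38.52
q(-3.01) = 420.39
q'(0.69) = -93.58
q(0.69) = 100.03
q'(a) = 3*(a - 4)*(a - 2) + 3*(a - 4)*(a + 7) + 3*(a - 2)*(a + 7) = 9*a^2 + 6*a - 102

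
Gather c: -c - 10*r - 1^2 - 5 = -c - 10*r - 6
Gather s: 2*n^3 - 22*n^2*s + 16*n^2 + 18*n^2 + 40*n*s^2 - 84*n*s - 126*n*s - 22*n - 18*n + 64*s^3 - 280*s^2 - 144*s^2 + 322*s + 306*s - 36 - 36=2*n^3 + 34*n^2 - 40*n + 64*s^3 + s^2*(40*n - 424) + s*(-22*n^2 - 210*n + 628) - 72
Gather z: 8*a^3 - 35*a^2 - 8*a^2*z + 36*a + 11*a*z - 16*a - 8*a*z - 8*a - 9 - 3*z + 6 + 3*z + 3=8*a^3 - 35*a^2 + 12*a + z*(-8*a^2 + 3*a)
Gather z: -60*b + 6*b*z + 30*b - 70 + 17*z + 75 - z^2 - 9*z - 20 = -30*b - z^2 + z*(6*b + 8) - 15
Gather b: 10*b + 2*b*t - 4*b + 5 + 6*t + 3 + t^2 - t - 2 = b*(2*t + 6) + t^2 + 5*t + 6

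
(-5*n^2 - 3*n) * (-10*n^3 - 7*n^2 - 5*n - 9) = 50*n^5 + 65*n^4 + 46*n^3 + 60*n^2 + 27*n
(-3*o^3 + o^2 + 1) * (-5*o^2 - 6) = 15*o^5 - 5*o^4 + 18*o^3 - 11*o^2 - 6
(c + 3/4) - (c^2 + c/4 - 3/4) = -c^2 + 3*c/4 + 3/2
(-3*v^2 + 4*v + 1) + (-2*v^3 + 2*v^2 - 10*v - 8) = -2*v^3 - v^2 - 6*v - 7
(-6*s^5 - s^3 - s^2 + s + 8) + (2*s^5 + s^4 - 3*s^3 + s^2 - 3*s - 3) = -4*s^5 + s^4 - 4*s^3 - 2*s + 5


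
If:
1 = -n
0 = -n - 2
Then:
No Solution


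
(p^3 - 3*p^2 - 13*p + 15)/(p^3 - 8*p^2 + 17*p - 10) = (p + 3)/(p - 2)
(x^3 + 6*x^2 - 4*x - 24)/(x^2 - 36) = (x^2 - 4)/(x - 6)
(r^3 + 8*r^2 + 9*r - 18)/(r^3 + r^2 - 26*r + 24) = (r + 3)/(r - 4)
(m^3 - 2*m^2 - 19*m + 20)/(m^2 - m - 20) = m - 1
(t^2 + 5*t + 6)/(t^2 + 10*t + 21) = (t + 2)/(t + 7)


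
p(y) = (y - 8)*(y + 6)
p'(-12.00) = -26.00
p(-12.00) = 120.00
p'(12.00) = 22.00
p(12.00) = 72.00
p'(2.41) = 2.82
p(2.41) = -47.01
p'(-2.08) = -6.16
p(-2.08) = -39.51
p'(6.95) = 11.90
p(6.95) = -13.60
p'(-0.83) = -3.66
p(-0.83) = -45.65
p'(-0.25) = -2.50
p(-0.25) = -47.44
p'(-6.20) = -14.40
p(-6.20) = 2.84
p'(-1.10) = -4.20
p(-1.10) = -44.59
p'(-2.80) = -7.60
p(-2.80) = -34.56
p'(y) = 2*y - 2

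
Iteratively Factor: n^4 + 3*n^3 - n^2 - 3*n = (n + 1)*(n^3 + 2*n^2 - 3*n) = (n + 1)*(n + 3)*(n^2 - n) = (n - 1)*(n + 1)*(n + 3)*(n)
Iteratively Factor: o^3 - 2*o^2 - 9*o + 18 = (o - 3)*(o^2 + o - 6) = (o - 3)*(o + 3)*(o - 2)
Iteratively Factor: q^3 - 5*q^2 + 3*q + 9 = (q + 1)*(q^2 - 6*q + 9) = (q - 3)*(q + 1)*(q - 3)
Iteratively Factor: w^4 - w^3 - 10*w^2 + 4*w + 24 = (w + 2)*(w^3 - 3*w^2 - 4*w + 12) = (w - 2)*(w + 2)*(w^2 - w - 6) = (w - 3)*(w - 2)*(w + 2)*(w + 2)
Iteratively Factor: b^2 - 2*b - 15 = (b - 5)*(b + 3)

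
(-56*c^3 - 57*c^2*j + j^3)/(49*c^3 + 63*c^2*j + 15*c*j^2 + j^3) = (-8*c + j)/(7*c + j)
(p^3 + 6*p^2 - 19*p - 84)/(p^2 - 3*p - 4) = (p^2 + 10*p + 21)/(p + 1)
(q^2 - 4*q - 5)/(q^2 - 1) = (q - 5)/(q - 1)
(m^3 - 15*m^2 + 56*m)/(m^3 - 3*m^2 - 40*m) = (m - 7)/(m + 5)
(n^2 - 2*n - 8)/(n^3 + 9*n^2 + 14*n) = (n - 4)/(n*(n + 7))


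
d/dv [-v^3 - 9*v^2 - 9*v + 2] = -3*v^2 - 18*v - 9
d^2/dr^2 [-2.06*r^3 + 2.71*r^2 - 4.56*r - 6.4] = 5.42 - 12.36*r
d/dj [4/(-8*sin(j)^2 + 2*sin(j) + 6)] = 2*(8*sin(j) - 1)*cos(j)/(-4*sin(j)^2 + sin(j) + 3)^2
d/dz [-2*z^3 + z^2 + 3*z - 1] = -6*z^2 + 2*z + 3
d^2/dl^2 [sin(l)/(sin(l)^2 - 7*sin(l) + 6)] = (-sin(l)^4 - 8*sin(l)^3 + 30*sin(l)^2 - 12*sin(l) - 84)/((sin(l) - 6)^3*(sin(l) - 1)^2)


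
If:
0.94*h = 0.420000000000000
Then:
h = 0.45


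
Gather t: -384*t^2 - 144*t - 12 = -384*t^2 - 144*t - 12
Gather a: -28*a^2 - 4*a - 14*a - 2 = -28*a^2 - 18*a - 2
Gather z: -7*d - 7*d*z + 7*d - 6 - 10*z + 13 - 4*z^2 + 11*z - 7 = -4*z^2 + z*(1 - 7*d)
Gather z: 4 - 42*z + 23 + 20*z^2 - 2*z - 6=20*z^2 - 44*z + 21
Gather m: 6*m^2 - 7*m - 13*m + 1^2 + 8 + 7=6*m^2 - 20*m + 16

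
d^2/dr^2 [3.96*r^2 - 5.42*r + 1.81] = 7.92000000000000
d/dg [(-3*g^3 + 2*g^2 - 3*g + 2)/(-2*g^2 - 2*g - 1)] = (6*g^4 + 12*g^3 - g^2 + 4*g + 7)/(4*g^4 + 8*g^3 + 8*g^2 + 4*g + 1)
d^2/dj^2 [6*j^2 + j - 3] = 12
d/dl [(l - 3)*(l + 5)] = 2*l + 2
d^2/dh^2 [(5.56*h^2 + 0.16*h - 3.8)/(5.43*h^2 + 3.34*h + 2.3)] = (-192.239376*h^3 - 1088.88876*h^2 - 425.4948*h + 66.5004)/(160.103007*h^6 + 295.438698*h^5 + 385.170534*h^4 + 287.539264*h^3 + 163.14774*h^2 + 53.0058*h + 12.167)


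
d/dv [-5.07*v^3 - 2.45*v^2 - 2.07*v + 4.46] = -15.21*v^2 - 4.9*v - 2.07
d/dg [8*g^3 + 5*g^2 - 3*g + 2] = 24*g^2 + 10*g - 3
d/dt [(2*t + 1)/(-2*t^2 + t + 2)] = (-4*t^2 + 2*t + (2*t + 1)*(4*t - 1) + 4)/(-2*t^2 + t + 2)^2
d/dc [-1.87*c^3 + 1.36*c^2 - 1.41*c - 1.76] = -5.61*c^2 + 2.72*c - 1.41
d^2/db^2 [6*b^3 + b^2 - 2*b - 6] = 36*b + 2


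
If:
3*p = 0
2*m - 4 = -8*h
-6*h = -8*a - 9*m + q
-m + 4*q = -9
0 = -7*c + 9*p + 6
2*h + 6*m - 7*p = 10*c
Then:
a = -4115/2464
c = 6/7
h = 12/77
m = 106/77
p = 0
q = -587/308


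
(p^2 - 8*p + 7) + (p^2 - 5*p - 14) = 2*p^2 - 13*p - 7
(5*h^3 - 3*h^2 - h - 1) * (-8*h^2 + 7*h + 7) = -40*h^5 + 59*h^4 + 22*h^3 - 20*h^2 - 14*h - 7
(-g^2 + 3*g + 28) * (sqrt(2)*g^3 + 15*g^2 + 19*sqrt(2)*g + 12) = -sqrt(2)*g^5 - 15*g^4 + 3*sqrt(2)*g^4 + 9*sqrt(2)*g^3 + 45*g^3 + 57*sqrt(2)*g^2 + 408*g^2 + 36*g + 532*sqrt(2)*g + 336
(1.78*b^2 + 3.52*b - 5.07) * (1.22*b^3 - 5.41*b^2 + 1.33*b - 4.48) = 2.1716*b^5 - 5.3354*b^4 - 22.8612*b^3 + 24.1359*b^2 - 22.5127*b + 22.7136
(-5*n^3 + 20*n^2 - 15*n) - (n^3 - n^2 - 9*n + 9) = -6*n^3 + 21*n^2 - 6*n - 9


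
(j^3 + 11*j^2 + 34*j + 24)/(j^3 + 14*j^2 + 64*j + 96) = (j + 1)/(j + 4)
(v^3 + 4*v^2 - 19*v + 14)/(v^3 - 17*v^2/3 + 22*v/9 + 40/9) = 9*(v^3 + 4*v^2 - 19*v + 14)/(9*v^3 - 51*v^2 + 22*v + 40)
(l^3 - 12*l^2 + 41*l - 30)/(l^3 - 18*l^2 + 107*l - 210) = (l - 1)/(l - 7)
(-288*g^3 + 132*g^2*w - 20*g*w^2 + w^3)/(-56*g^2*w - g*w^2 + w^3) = (36*g^2 - 12*g*w + w^2)/(w*(7*g + w))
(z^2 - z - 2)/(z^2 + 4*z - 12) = (z + 1)/(z + 6)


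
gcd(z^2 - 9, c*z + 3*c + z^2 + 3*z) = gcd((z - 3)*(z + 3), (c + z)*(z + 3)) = z + 3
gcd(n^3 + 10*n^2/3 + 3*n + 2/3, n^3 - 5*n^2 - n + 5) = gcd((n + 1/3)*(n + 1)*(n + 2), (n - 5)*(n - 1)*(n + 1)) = n + 1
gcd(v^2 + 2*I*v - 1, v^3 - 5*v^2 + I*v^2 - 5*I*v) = v + I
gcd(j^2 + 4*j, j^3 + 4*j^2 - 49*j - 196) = j + 4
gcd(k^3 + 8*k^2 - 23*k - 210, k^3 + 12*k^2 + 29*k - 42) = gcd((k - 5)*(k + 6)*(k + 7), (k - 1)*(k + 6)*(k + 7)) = k^2 + 13*k + 42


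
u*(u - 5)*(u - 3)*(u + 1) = u^4 - 7*u^3 + 7*u^2 + 15*u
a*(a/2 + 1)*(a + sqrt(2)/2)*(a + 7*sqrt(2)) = a^4/2 + a^3 + 15*sqrt(2)*a^3/4 + 7*a^2/2 + 15*sqrt(2)*a^2/2 + 7*a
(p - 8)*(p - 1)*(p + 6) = p^3 - 3*p^2 - 46*p + 48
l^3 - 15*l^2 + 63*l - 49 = (l - 7)^2*(l - 1)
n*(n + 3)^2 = n^3 + 6*n^2 + 9*n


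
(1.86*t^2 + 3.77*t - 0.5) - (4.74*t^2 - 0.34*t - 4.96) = -2.88*t^2 + 4.11*t + 4.46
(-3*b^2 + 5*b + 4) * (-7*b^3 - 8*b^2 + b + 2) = 21*b^5 - 11*b^4 - 71*b^3 - 33*b^2 + 14*b + 8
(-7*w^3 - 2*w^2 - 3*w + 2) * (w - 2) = -7*w^4 + 12*w^3 + w^2 + 8*w - 4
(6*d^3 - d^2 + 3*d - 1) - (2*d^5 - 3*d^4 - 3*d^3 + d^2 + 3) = -2*d^5 + 3*d^4 + 9*d^3 - 2*d^2 + 3*d - 4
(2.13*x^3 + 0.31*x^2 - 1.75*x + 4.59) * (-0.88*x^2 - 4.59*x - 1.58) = -1.8744*x^5 - 10.0495*x^4 - 3.2483*x^3 + 3.5035*x^2 - 18.3031*x - 7.2522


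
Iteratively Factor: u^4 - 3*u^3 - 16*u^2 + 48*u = (u + 4)*(u^3 - 7*u^2 + 12*u) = u*(u + 4)*(u^2 - 7*u + 12) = u*(u - 4)*(u + 4)*(u - 3)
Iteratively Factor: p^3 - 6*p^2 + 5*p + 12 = (p + 1)*(p^2 - 7*p + 12) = (p - 3)*(p + 1)*(p - 4)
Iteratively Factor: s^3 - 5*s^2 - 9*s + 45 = (s + 3)*(s^2 - 8*s + 15) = (s - 3)*(s + 3)*(s - 5)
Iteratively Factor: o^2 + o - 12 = (o - 3)*(o + 4)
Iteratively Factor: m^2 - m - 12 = (m + 3)*(m - 4)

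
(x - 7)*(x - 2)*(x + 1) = x^3 - 8*x^2 + 5*x + 14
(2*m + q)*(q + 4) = 2*m*q + 8*m + q^2 + 4*q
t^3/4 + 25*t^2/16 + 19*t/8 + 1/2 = (t/4 + 1)*(t + 1/4)*(t + 2)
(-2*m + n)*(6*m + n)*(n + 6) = -12*m^2*n - 72*m^2 + 4*m*n^2 + 24*m*n + n^3 + 6*n^2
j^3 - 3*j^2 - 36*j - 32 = (j - 8)*(j + 1)*(j + 4)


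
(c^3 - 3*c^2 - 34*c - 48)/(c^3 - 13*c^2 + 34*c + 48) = (c^2 + 5*c + 6)/(c^2 - 5*c - 6)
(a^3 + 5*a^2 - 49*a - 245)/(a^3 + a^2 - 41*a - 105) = (a + 7)/(a + 3)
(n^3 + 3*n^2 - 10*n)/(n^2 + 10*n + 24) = n*(n^2 + 3*n - 10)/(n^2 + 10*n + 24)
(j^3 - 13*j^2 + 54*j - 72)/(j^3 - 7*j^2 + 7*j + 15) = (j^2 - 10*j + 24)/(j^2 - 4*j - 5)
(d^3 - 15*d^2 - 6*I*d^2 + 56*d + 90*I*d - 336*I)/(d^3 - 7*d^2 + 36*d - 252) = (d - 8)/(d + 6*I)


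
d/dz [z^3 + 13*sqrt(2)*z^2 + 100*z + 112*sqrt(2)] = 3*z^2 + 26*sqrt(2)*z + 100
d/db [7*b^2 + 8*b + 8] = 14*b + 8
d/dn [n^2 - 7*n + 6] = 2*n - 7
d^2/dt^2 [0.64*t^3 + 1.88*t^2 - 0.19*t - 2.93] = 3.84*t + 3.76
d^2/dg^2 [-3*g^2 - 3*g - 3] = -6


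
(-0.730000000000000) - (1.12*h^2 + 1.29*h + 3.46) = -1.12*h^2 - 1.29*h - 4.19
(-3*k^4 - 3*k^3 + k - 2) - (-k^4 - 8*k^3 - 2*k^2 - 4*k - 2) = -2*k^4 + 5*k^3 + 2*k^2 + 5*k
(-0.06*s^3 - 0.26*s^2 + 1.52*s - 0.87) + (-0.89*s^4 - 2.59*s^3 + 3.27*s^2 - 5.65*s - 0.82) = -0.89*s^4 - 2.65*s^3 + 3.01*s^2 - 4.13*s - 1.69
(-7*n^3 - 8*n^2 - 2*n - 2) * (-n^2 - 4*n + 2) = 7*n^5 + 36*n^4 + 20*n^3 - 6*n^2 + 4*n - 4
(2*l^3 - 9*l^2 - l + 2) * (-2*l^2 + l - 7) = -4*l^5 + 20*l^4 - 21*l^3 + 58*l^2 + 9*l - 14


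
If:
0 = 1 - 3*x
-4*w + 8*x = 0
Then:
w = 2/3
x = 1/3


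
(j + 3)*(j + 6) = j^2 + 9*j + 18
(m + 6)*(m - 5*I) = m^2 + 6*m - 5*I*m - 30*I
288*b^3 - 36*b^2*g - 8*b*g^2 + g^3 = (-8*b + g)*(-6*b + g)*(6*b + g)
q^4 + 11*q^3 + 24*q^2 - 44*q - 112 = (q - 2)*(q + 2)*(q + 4)*(q + 7)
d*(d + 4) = d^2 + 4*d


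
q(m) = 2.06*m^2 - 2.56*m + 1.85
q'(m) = 4.12*m - 2.56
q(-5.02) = 66.61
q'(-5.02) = -23.24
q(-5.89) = 88.39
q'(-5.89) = -26.83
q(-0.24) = 2.58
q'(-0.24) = -3.55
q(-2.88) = 26.31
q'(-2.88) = -14.43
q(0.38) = 1.17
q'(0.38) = -0.99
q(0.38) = 1.17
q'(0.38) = -0.99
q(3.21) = 14.86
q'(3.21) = 10.67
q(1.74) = 3.63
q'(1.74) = 4.61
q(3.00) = 12.71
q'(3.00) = 9.80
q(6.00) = 60.65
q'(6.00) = 22.16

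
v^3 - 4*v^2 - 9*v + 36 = (v - 4)*(v - 3)*(v + 3)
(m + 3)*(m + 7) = m^2 + 10*m + 21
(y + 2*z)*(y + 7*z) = y^2 + 9*y*z + 14*z^2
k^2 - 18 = (k - 3*sqrt(2))*(k + 3*sqrt(2))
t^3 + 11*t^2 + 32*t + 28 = (t + 2)^2*(t + 7)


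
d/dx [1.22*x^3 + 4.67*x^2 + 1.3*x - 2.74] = 3.66*x^2 + 9.34*x + 1.3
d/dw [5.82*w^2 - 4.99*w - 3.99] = 11.64*w - 4.99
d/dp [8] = 0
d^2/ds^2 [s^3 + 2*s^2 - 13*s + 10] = 6*s + 4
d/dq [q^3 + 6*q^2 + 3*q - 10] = 3*q^2 + 12*q + 3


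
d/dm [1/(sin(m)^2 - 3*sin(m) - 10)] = (3 - 2*sin(m))*cos(m)/((sin(m) - 5)^2*(sin(m) + 2)^2)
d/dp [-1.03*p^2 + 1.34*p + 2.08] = 1.34 - 2.06*p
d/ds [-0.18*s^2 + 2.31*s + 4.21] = 2.31 - 0.36*s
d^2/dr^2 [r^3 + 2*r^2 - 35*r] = 6*r + 4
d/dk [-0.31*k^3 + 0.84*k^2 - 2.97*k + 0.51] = -0.93*k^2 + 1.68*k - 2.97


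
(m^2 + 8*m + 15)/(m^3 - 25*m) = (m + 3)/(m*(m - 5))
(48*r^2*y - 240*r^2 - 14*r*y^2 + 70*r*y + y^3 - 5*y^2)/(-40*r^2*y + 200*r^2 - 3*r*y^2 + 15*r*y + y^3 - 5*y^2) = (-6*r + y)/(5*r + y)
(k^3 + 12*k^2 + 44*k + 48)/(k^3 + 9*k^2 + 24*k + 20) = (k^2 + 10*k + 24)/(k^2 + 7*k + 10)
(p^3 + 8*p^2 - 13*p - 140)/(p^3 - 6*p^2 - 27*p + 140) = (p + 7)/(p - 7)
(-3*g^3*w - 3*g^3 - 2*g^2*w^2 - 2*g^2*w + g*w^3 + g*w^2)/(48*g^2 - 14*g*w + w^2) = g*(-3*g^2*w - 3*g^2 - 2*g*w^2 - 2*g*w + w^3 + w^2)/(48*g^2 - 14*g*w + w^2)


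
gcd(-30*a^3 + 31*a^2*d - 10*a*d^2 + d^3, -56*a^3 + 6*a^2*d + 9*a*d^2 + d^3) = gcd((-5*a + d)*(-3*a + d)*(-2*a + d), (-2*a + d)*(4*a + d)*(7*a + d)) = 2*a - d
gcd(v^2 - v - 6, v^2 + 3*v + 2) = v + 2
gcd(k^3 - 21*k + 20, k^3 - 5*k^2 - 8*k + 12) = k - 1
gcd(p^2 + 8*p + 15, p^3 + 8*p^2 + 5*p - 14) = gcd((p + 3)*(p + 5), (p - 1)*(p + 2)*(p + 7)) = 1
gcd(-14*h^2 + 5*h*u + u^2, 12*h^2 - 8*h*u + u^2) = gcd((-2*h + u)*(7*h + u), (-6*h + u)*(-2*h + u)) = -2*h + u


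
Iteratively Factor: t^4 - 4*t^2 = (t)*(t^3 - 4*t) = t^2*(t^2 - 4) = t^2*(t + 2)*(t - 2)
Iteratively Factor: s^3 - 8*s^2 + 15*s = (s - 5)*(s^2 - 3*s) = s*(s - 5)*(s - 3)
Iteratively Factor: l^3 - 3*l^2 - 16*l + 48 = (l - 4)*(l^2 + l - 12) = (l - 4)*(l + 4)*(l - 3)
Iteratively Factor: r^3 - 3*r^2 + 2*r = (r)*(r^2 - 3*r + 2) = r*(r - 2)*(r - 1)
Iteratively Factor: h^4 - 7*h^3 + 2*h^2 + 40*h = (h - 4)*(h^3 - 3*h^2 - 10*h) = h*(h - 4)*(h^2 - 3*h - 10) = h*(h - 5)*(h - 4)*(h + 2)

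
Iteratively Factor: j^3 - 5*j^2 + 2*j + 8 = (j + 1)*(j^2 - 6*j + 8) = (j - 4)*(j + 1)*(j - 2)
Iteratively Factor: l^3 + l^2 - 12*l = (l)*(l^2 + l - 12) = l*(l + 4)*(l - 3)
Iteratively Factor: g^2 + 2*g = (g + 2)*(g)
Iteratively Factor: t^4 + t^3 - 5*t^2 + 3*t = (t + 3)*(t^3 - 2*t^2 + t) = t*(t + 3)*(t^2 - 2*t + 1) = t*(t - 1)*(t + 3)*(t - 1)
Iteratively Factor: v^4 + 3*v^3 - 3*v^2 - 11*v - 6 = (v + 1)*(v^3 + 2*v^2 - 5*v - 6) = (v + 1)*(v + 3)*(v^2 - v - 2) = (v + 1)^2*(v + 3)*(v - 2)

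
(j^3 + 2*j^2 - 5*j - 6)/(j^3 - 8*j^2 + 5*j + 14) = (j + 3)/(j - 7)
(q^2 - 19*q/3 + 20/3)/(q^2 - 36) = (3*q^2 - 19*q + 20)/(3*(q^2 - 36))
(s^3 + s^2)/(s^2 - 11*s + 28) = s^2*(s + 1)/(s^2 - 11*s + 28)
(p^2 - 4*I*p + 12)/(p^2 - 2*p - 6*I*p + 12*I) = (p + 2*I)/(p - 2)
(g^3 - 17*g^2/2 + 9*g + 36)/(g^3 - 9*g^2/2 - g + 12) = (g - 6)/(g - 2)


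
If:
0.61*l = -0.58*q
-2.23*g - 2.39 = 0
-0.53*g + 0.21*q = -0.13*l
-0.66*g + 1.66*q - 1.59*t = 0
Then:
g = -1.07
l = 6.25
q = -6.57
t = -6.42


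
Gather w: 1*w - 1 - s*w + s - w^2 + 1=s - w^2 + w*(1 - s)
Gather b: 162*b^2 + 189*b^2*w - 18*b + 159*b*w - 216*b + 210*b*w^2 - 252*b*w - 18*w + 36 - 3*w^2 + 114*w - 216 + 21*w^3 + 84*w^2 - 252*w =b^2*(189*w + 162) + b*(210*w^2 - 93*w - 234) + 21*w^3 + 81*w^2 - 156*w - 180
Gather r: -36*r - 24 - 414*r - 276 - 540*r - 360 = -990*r - 660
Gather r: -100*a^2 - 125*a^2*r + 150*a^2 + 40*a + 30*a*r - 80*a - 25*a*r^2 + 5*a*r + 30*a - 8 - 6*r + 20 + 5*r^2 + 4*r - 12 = 50*a^2 - 10*a + r^2*(5 - 25*a) + r*(-125*a^2 + 35*a - 2)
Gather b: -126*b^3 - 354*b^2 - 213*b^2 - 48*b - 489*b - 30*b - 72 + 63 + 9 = -126*b^3 - 567*b^2 - 567*b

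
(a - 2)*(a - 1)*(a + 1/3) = a^3 - 8*a^2/3 + a + 2/3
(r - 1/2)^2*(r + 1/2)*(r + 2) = r^4 + 3*r^3/2 - 5*r^2/4 - 3*r/8 + 1/4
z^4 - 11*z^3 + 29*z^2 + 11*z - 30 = (z - 6)*(z - 5)*(z - 1)*(z + 1)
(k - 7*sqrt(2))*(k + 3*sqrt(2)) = k^2 - 4*sqrt(2)*k - 42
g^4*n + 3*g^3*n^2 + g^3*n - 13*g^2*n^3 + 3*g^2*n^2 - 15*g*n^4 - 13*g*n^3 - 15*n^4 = (g - 3*n)*(g + n)*(g + 5*n)*(g*n + n)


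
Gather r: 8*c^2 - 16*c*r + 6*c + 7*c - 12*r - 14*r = 8*c^2 + 13*c + r*(-16*c - 26)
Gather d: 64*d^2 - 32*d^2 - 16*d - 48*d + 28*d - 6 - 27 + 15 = 32*d^2 - 36*d - 18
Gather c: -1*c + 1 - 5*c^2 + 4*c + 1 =-5*c^2 + 3*c + 2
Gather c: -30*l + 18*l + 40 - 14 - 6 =20 - 12*l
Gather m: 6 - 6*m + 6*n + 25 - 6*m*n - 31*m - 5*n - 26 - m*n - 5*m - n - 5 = m*(-7*n - 42)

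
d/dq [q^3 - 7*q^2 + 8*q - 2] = 3*q^2 - 14*q + 8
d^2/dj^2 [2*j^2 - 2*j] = 4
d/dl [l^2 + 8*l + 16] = 2*l + 8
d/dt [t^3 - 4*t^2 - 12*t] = 3*t^2 - 8*t - 12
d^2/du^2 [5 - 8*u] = 0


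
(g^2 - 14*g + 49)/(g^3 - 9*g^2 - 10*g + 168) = (g - 7)/(g^2 - 2*g - 24)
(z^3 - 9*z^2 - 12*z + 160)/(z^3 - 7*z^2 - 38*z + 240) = (z + 4)/(z + 6)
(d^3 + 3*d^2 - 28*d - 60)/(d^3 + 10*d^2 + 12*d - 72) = (d^2 - 3*d - 10)/(d^2 + 4*d - 12)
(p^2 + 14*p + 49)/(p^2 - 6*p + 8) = (p^2 + 14*p + 49)/(p^2 - 6*p + 8)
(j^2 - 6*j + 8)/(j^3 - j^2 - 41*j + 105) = (j^2 - 6*j + 8)/(j^3 - j^2 - 41*j + 105)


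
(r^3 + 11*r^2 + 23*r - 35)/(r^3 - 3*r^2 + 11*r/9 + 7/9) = 9*(r^2 + 12*r + 35)/(9*r^2 - 18*r - 7)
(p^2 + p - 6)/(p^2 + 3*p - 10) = (p + 3)/(p + 5)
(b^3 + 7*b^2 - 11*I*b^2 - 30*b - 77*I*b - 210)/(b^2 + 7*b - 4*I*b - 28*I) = (b^2 - 11*I*b - 30)/(b - 4*I)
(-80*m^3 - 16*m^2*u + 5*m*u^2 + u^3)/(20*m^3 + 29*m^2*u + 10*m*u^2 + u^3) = (-4*m + u)/(m + u)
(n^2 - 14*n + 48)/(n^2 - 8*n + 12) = (n - 8)/(n - 2)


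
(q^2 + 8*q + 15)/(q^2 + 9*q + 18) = (q + 5)/(q + 6)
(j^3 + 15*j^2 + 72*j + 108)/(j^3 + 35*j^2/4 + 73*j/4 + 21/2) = 4*(j^2 + 9*j + 18)/(4*j^2 + 11*j + 7)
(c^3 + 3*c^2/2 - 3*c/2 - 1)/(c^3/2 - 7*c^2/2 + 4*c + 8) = (2*c^3 + 3*c^2 - 3*c - 2)/(c^3 - 7*c^2 + 8*c + 16)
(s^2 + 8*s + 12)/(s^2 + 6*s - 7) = (s^2 + 8*s + 12)/(s^2 + 6*s - 7)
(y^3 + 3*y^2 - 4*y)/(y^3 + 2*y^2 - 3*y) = (y + 4)/(y + 3)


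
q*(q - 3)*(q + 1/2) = q^3 - 5*q^2/2 - 3*q/2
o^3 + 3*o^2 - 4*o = o*(o - 1)*(o + 4)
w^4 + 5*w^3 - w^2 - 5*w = w*(w - 1)*(w + 1)*(w + 5)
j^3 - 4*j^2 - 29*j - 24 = (j - 8)*(j + 1)*(j + 3)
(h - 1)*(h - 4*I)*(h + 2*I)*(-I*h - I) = -I*h^4 - 2*h^3 - 7*I*h^2 + 2*h + 8*I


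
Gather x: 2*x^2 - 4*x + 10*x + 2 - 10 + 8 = 2*x^2 + 6*x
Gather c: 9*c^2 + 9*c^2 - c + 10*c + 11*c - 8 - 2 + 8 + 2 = 18*c^2 + 20*c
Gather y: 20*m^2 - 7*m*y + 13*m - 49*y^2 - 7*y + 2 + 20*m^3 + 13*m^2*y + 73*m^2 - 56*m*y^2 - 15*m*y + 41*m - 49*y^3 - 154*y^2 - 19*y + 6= 20*m^3 + 93*m^2 + 54*m - 49*y^3 + y^2*(-56*m - 203) + y*(13*m^2 - 22*m - 26) + 8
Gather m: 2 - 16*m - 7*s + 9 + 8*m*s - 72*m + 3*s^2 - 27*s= m*(8*s - 88) + 3*s^2 - 34*s + 11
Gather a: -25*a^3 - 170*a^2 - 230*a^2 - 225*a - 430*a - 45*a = -25*a^3 - 400*a^2 - 700*a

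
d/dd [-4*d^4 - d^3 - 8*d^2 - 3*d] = -16*d^3 - 3*d^2 - 16*d - 3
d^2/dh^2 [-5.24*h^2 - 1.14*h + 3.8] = -10.4800000000000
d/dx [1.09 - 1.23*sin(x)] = -1.23*cos(x)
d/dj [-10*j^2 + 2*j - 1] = 2 - 20*j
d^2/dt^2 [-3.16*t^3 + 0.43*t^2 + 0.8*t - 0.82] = 0.86 - 18.96*t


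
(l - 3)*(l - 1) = l^2 - 4*l + 3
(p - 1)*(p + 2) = p^2 + p - 2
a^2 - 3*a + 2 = (a - 2)*(a - 1)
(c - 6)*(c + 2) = c^2 - 4*c - 12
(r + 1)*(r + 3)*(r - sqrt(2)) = r^3 - sqrt(2)*r^2 + 4*r^2 - 4*sqrt(2)*r + 3*r - 3*sqrt(2)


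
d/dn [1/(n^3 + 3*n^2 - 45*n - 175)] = 3*(-n^2 - 2*n + 15)/(n^3 + 3*n^2 - 45*n - 175)^2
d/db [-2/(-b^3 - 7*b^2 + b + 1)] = 2*(-3*b^2 - 14*b + 1)/(b^3 + 7*b^2 - b - 1)^2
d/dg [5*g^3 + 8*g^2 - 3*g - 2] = 15*g^2 + 16*g - 3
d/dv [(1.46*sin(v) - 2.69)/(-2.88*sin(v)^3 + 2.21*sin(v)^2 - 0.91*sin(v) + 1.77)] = (8.4096*sin(v)^3 - 26.4682*sin(v)^2 + 11.8898*sin(v) + 0.1363)*cos(v)/(8.2944*sin(v)^6 - 12.7296*sin(v)^5 + 10.1257*sin(v)^4 - 14.2174*sin(v)^3 + 8.6515*sin(v)^2 - 3.2214*sin(v) + 3.1329)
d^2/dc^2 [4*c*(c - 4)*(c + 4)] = 24*c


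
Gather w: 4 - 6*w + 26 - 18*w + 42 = 72 - 24*w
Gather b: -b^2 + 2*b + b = -b^2 + 3*b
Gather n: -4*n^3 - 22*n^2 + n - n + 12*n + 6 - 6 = -4*n^3 - 22*n^2 + 12*n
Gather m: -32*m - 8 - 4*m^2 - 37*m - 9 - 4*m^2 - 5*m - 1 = -8*m^2 - 74*m - 18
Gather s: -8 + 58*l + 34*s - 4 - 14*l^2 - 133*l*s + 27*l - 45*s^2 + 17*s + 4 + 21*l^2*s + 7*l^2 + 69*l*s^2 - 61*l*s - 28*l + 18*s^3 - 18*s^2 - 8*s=-7*l^2 + 57*l + 18*s^3 + s^2*(69*l - 63) + s*(21*l^2 - 194*l + 43) - 8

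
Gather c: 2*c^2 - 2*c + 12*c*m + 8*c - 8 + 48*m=2*c^2 + c*(12*m + 6) + 48*m - 8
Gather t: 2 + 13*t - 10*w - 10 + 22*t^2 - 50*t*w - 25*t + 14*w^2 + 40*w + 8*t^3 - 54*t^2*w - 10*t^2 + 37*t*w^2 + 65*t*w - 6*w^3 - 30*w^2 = 8*t^3 + t^2*(12 - 54*w) + t*(37*w^2 + 15*w - 12) - 6*w^3 - 16*w^2 + 30*w - 8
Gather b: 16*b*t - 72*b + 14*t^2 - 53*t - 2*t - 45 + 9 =b*(16*t - 72) + 14*t^2 - 55*t - 36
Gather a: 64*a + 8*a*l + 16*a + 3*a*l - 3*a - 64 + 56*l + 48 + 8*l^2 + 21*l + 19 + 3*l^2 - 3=a*(11*l + 77) + 11*l^2 + 77*l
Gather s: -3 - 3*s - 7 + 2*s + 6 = -s - 4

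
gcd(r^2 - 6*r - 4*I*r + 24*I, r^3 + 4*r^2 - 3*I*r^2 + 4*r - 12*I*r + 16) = r - 4*I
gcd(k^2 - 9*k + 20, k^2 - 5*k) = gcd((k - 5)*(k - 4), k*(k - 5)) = k - 5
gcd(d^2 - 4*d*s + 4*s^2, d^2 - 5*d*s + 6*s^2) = -d + 2*s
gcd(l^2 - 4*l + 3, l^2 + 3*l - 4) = l - 1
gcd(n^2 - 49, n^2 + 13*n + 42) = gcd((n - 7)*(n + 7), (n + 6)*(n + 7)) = n + 7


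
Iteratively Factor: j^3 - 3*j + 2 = (j - 1)*(j^2 + j - 2) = (j - 1)*(j + 2)*(j - 1)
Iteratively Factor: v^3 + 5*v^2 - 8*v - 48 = (v + 4)*(v^2 + v - 12) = (v - 3)*(v + 4)*(v + 4)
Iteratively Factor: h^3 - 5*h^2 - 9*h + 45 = (h - 3)*(h^2 - 2*h - 15) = (h - 5)*(h - 3)*(h + 3)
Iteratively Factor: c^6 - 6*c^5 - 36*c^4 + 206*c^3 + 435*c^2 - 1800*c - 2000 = (c - 5)*(c^5 - c^4 - 41*c^3 + c^2 + 440*c + 400) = (c - 5)*(c + 4)*(c^4 - 5*c^3 - 21*c^2 + 85*c + 100) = (c - 5)^2*(c + 4)*(c^3 - 21*c - 20) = (c - 5)^3*(c + 4)*(c^2 + 5*c + 4) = (c - 5)^3*(c + 4)^2*(c + 1)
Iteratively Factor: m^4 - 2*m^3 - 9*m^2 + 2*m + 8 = (m + 1)*(m^3 - 3*m^2 - 6*m + 8) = (m - 4)*(m + 1)*(m^2 + m - 2) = (m - 4)*(m + 1)*(m + 2)*(m - 1)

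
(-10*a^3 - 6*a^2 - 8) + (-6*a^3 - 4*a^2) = -16*a^3 - 10*a^2 - 8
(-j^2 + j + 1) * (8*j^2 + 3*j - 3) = -8*j^4 + 5*j^3 + 14*j^2 - 3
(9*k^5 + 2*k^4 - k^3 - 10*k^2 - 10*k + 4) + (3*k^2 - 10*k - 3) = 9*k^5 + 2*k^4 - k^3 - 7*k^2 - 20*k + 1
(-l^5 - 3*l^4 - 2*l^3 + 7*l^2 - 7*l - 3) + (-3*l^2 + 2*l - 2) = -l^5 - 3*l^4 - 2*l^3 + 4*l^2 - 5*l - 5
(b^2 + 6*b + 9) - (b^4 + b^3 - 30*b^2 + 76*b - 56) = -b^4 - b^3 + 31*b^2 - 70*b + 65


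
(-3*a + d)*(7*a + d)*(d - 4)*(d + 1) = -21*a^2*d^2 + 63*a^2*d + 84*a^2 + 4*a*d^3 - 12*a*d^2 - 16*a*d + d^4 - 3*d^3 - 4*d^2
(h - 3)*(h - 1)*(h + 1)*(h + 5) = h^4 + 2*h^3 - 16*h^2 - 2*h + 15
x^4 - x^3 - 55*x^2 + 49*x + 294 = (x - 7)*(x - 3)*(x + 2)*(x + 7)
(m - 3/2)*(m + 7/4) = m^2 + m/4 - 21/8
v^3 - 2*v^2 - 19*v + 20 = (v - 5)*(v - 1)*(v + 4)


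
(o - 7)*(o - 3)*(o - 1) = o^3 - 11*o^2 + 31*o - 21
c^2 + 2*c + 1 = (c + 1)^2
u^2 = u^2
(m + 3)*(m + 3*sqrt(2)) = m^2 + 3*m + 3*sqrt(2)*m + 9*sqrt(2)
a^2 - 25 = (a - 5)*(a + 5)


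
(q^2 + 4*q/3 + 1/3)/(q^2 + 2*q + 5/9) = 3*(q + 1)/(3*q + 5)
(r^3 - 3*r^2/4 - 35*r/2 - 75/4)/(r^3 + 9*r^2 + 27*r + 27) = (4*r^2 - 15*r - 25)/(4*(r^2 + 6*r + 9))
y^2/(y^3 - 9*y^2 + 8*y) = y/(y^2 - 9*y + 8)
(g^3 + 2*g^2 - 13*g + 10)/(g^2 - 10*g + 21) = (g^3 + 2*g^2 - 13*g + 10)/(g^2 - 10*g + 21)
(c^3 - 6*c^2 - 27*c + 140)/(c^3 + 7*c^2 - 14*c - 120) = (c - 7)/(c + 6)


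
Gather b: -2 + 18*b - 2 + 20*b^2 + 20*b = 20*b^2 + 38*b - 4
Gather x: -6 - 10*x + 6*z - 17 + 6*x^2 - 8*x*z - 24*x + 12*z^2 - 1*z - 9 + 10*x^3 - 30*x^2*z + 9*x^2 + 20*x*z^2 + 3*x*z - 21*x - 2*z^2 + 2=10*x^3 + x^2*(15 - 30*z) + x*(20*z^2 - 5*z - 55) + 10*z^2 + 5*z - 30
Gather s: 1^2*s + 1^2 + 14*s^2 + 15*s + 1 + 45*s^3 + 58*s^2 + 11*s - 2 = 45*s^3 + 72*s^2 + 27*s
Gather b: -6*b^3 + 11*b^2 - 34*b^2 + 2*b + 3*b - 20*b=-6*b^3 - 23*b^2 - 15*b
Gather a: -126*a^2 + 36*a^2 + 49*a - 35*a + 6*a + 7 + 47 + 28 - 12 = -90*a^2 + 20*a + 70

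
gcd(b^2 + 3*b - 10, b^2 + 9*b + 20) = b + 5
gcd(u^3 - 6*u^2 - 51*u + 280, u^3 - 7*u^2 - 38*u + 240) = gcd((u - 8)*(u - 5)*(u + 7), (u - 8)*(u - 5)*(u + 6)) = u^2 - 13*u + 40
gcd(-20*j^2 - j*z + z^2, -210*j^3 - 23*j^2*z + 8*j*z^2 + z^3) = -5*j + z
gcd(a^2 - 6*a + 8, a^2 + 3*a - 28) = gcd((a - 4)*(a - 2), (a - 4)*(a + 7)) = a - 4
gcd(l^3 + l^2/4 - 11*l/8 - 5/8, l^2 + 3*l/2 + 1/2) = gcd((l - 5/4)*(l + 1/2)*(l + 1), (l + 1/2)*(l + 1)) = l^2 + 3*l/2 + 1/2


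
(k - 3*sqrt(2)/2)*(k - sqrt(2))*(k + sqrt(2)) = k^3 - 3*sqrt(2)*k^2/2 - 2*k + 3*sqrt(2)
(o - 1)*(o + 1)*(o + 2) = o^3 + 2*o^2 - o - 2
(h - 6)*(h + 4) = h^2 - 2*h - 24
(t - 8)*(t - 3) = t^2 - 11*t + 24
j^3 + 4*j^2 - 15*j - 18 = (j - 3)*(j + 1)*(j + 6)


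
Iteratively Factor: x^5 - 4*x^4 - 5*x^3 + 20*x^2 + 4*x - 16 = (x - 4)*(x^4 - 5*x^2 + 4) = (x - 4)*(x - 1)*(x^3 + x^2 - 4*x - 4) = (x - 4)*(x - 1)*(x + 1)*(x^2 - 4) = (x - 4)*(x - 1)*(x + 1)*(x + 2)*(x - 2)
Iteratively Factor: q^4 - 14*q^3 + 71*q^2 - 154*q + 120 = (q - 3)*(q^3 - 11*q^2 + 38*q - 40) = (q - 4)*(q - 3)*(q^2 - 7*q + 10) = (q - 4)*(q - 3)*(q - 2)*(q - 5)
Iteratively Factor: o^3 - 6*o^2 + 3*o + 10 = (o - 5)*(o^2 - o - 2) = (o - 5)*(o - 2)*(o + 1)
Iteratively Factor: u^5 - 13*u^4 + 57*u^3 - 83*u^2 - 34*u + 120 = (u - 2)*(u^4 - 11*u^3 + 35*u^2 - 13*u - 60) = (u - 2)*(u + 1)*(u^3 - 12*u^2 + 47*u - 60) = (u - 5)*(u - 2)*(u + 1)*(u^2 - 7*u + 12) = (u - 5)*(u - 4)*(u - 2)*(u + 1)*(u - 3)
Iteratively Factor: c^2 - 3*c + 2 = (c - 2)*(c - 1)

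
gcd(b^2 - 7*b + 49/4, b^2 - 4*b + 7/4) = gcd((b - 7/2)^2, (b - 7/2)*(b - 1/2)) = b - 7/2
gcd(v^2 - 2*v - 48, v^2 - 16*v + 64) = v - 8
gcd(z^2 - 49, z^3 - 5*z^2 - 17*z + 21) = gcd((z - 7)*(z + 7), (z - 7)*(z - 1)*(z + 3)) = z - 7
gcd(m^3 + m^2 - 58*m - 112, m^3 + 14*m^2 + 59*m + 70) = m^2 + 9*m + 14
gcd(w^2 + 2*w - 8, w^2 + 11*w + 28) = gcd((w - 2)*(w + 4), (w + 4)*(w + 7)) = w + 4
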